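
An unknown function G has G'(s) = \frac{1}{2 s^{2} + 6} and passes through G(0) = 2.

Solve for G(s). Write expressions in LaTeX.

G(s) = \frac{\sqrt{3} \operatorname{atan}{\left(\frac{\sqrt{3} s}{3} \right)}}{6} + 2

Any candidate G(s) must reproduce the stated G'(s) exactly.
A general antiderivative is \frac{\sqrt{3} \operatorname{atan}{\left(\frac{\sqrt{3} s}{3} \right)}}{6} + C.
The condition gives C = 2 - (0) = 2.
So G(s) = \frac{\sqrt{3} \operatorname{atan}{\left(\frac{\sqrt{3} s}{3} \right)}}{6} + 2.
Check: d/ds[\frac{\sqrt{3} \operatorname{atan}{\left(\frac{\sqrt{3} s}{3} \right)}}{6} + 2] = \frac{1}{2 s^{2} + 6} = G'(s).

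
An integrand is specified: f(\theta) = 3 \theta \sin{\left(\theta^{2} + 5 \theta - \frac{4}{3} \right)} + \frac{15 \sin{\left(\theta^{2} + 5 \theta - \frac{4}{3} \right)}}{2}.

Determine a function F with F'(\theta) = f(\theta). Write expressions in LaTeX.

f matches the chain-rule pattern g'(h)*h' with inner function h(\theta) = \theta^{2} + 5 \theta - \frac{4}{3}; substituting u = h(\theta) collapses the integral.
Check: d/d\theta[- \frac{3 \cos{\left(\theta^{2} + 5 \theta - \frac{4}{3} \right)}}{2}] = 3 \theta \sin{\left(\theta^{2} + 5 \theta - \frac{4}{3} \right)} + \frac{15 \sin{\left(\theta^{2} + 5 \theta - \frac{4}{3} \right)}}{2} = f(\theta).

An antiderivative is F(\theta) = - \frac{3 \cos{\left(\theta^{2} + 5 \theta - \frac{4}{3} \right)}}{2}.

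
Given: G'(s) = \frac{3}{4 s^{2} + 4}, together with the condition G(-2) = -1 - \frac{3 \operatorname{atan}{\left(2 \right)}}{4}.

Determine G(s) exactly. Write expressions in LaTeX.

G(s) = \frac{3 \operatorname{atan}{\left(s \right)}}{4} - 1

Check a candidate G(s) by differentiating: d/ds[G] must match the given G'(s).
A general antiderivative is \frac{3 \operatorname{atan}{\left(s \right)}}{4} + C.
The condition gives C = -1 - \frac{3 \operatorname{atan}{\left(2 \right)}}{4} - (- \frac{3 \operatorname{atan}{\left(2 \right)}}{4}) = -1.
So G(s) = \frac{3 \operatorname{atan}{\left(s \right)}}{4} - 1.
Check: d/ds[\frac{3 \operatorname{atan}{\left(s \right)}}{4} - 1] = \frac{3}{4 s^{2} + 4} = G'(s).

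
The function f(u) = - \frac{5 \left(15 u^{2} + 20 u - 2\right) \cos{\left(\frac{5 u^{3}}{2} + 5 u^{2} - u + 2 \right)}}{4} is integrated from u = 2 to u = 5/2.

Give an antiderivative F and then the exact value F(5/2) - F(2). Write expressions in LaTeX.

Antiderivative: F(u) = - \frac{5 \sin{\left(\frac{5 u^{3}}{2} + 5 u^{2} - u + 2 \right)}}{2}; value = - \frac{5 \sin{\left(\frac{1117}{16} \right)}}{2} + \frac{5 \sin{\left(40 \right)}}{2}

The substitution w = \frac{5 u^{3}}{2} + 5 u^{2} - u + 2 works: f is exactly (dF/dw)*(dw/du) for that inner function.
F(u) = - \frac{5 \sin{\left(\frac{5 u^{3}}{2} + 5 u^{2} - u + 2 \right)}}{2} is an antiderivative of f.
Check: d/du[- \frac{5 \sin{\left(\frac{5 u^{3}}{2} + 5 u^{2} - u + 2 \right)}}{2}] = - \frac{75 u^{2} \cos{\left(\frac{5 u^{3}}{2} + 5 u^{2} - u + 2 \right)}}{4} - 25 u \cos{\left(\frac{5 u^{3}}{2} + 5 u^{2} - u + 2 \right)} + \frac{5 \cos{\left(\frac{5 u^{3}}{2} + 5 u^{2} - u + 2 \right)}}{2}, which equals f(u).
F(5/2) = - \frac{5 \sin{\left(\frac{1117}{16} \right)}}{2}; F(2) = - \frac{5 \sin{\left(40 \right)}}{2}.
Integral = F(5/2) - F(2) = - \frac{5 \sin{\left(\frac{1117}{16} \right)}}{2} + \frac{5 \sin{\left(40 \right)}}{2}.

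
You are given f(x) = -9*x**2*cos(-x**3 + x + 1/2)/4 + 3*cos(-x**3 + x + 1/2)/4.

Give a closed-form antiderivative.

f matches the chain-rule pattern g'(h)*h' with inner function h(x) = -x**3 + x + 1/2; substituting u = h(x) collapses the integral.
Check: d/dx[3*sin(-x**3 + x + 1/2)/4] = -9*x**2*cos(-x**3 + x + 1/2)/4 + 3*cos(-x**3 + x + 1/2)/4 = f(x).

An antiderivative is F(x) = 3*sin(-x**3 + x + 1/2)/4.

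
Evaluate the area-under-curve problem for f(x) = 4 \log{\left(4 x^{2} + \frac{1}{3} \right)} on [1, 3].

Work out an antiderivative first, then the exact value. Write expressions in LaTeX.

Differentiate the proposed F(x) back; it has to land on f(x) exactly.
F(x) = 4 x \log{\left(4 x^{2} + \frac{1}{3} \right)} - 8 x + \frac{4 \sqrt{3} \operatorname{atan}{\left(2 \sqrt{3} x \right)}}{3} is an antiderivative of f.
Check: d/dx[4 x \log{\left(4 x^{2} + \frac{1}{3} \right)} - 8 x + \frac{4 \sqrt{3} \operatorname{atan}{\left(2 \sqrt{3} x \right)}}{3}] = 4 \log{\left(4 x^{2} + \frac{1}{3} \right)} = f(x).
F(3) = -24 + \frac{4 \sqrt{3} \operatorname{atan}{\left(6 \sqrt{3} \right)}}{3} + 12 \log{\left(\frac{109}{3} \right)}; F(1) = -8 + \frac{4 \sqrt{3} \operatorname{atan}{\left(2 \sqrt{3} \right)}}{3} + 4 \log{\left(\frac{13}{3} \right)}.
Integral = F(3) - F(1) = -16 - 4 \log{\left(\frac{13}{3} \right)} - \frac{4 \sqrt{3} \operatorname{atan}{\left(2 \sqrt{3} \right)}}{3} + \frac{4 \sqrt{3} \operatorname{atan}{\left(6 \sqrt{3} \right)}}{3} + 12 \log{\left(\frac{109}{3} \right)}.

Antiderivative: F(x) = 4 x \log{\left(4 x^{2} + \frac{1}{3} \right)} - 8 x + \frac{4 \sqrt{3} \operatorname{atan}{\left(2 \sqrt{3} x \right)}}{3}; value = -16 - 4 \log{\left(\frac{13}{3} \right)} - \frac{4 \sqrt{3} \operatorname{atan}{\left(2 \sqrt{3} \right)}}{3} + \frac{4 \sqrt{3} \operatorname{atan}{\left(6 \sqrt{3} \right)}}{3} + 12 \log{\left(\frac{109}{3} \right)}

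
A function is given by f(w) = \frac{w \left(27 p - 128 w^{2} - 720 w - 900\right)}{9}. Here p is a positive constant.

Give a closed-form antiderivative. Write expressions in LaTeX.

An antiderivative is F(w) = \frac{w^{2} \left(27 p - 4 \left(- 4 w - 15\right)^{2}\right)}{18}.

Whatever form F(w) takes, F'(w) = f(w) is non-negotiable.
Check: d/dw[\frac{w^{2} \left(27 p - 4 \left(- 4 w - 15\right)^{2}\right)}{18}] = 3 p w - \frac{128 w^{3}}{9} - 80 w^{2} - 100 w, which equals f(w).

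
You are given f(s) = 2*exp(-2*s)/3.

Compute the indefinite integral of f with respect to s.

A first test for any F(s): its s-derivative must equal f(s) identically.
Check: d/ds[-exp(-2*s)/3] = 2*exp(-2*s)/3 = f(s).

F(s) = -exp(-2*s)/3 + C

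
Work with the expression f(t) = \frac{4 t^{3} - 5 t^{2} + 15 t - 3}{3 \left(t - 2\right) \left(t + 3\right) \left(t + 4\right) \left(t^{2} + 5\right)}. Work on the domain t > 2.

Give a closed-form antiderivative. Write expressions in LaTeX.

An antiderivative is F(t) = - \frac{- 182 \log{\left(t - 2 \right)} - 3618 \log{\left(t + 3 \right)} + 3990 \log{\left(t + 4 \right)} - 95 \log{\left(t^{2} + 5 \right)} + 86 \sqrt{5} \operatorname{atan}{\left(\frac{\sqrt{5} t}{5} \right)}}{3780}.

Factor the denominator (3 \left(t - 2\right) \left(t + 3\right) \left(t + 4\right) \left(t^{2} + 5\right)) and decompose: f = \frac{19 t - 43}{378 \left(t^{2} + 5\right)} - \frac{19}{18 \left(t + 4\right)} + \frac{67}{70 \left(t + 3\right)} + \frac{13}{270 \left(t - 2\right)}; each piece integrates to a log, atan, or power term.
Check: d/dt[- \frac{- 182 \log{\left(t - 2 \right)} - 3618 \log{\left(t + 3 \right)} + 3990 \log{\left(t + 4 \right)} - 95 \log{\left(t^{2} + 5 \right)} + 86 \sqrt{5} \operatorname{atan}{\left(\frac{\sqrt{5} t}{5} \right)}}{3780}] = \frac{4 t^{3} - 5 t^{2} + 15 t - 3}{3 t^{5} + 15 t^{4} + 9 t^{3} + 3 t^{2} - 30 t - 360}, which equals f(t).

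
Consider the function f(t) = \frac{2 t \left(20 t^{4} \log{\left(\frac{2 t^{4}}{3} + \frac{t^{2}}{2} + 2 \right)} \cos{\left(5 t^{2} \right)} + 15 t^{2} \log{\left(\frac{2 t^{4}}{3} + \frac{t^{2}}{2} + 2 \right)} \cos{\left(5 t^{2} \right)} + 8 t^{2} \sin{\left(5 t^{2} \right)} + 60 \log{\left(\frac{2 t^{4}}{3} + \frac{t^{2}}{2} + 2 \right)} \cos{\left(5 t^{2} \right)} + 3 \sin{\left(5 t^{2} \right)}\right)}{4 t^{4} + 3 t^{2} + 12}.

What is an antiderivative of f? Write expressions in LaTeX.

An antiderivative is F(t) = \log{\left(\frac{2 t^{4}}{3} + \frac{t^{2}}{2} + 2 \right)} \sin{\left(5 t^{2} \right)}.

f has the shape u'v + uv' for u = \log{\left(\frac{2 t^{4}}{3} + \frac{t^{2}}{2} + 2 \right)} and v = \sin{\left(5 t^{2} \right)} — it is the derivative of the product u*v.
Check: d/dt[\log{\left(\frac{2 t^{4}}{3} + \frac{t^{2}}{2} + 2 \right)} \sin{\left(5 t^{2} \right)}] = \frac{40 t^{5} \log{\left(\frac{2 t^{4}}{3} + \frac{t^{2}}{2} + 2 \right)} \cos{\left(5 t^{2} \right)} + 30 t^{3} \log{\left(\frac{2 t^{4}}{3} + \frac{t^{2}}{2} + 2 \right)} \cos{\left(5 t^{2} \right)} + 16 t^{3} \sin{\left(5 t^{2} \right)} + 120 t \log{\left(\frac{2 t^{4}}{3} + \frac{t^{2}}{2} + 2 \right)} \cos{\left(5 t^{2} \right)} + 6 t \sin{\left(5 t^{2} \right)}}{4 t^{4} + 3 t^{2} + 12}, which equals f(t).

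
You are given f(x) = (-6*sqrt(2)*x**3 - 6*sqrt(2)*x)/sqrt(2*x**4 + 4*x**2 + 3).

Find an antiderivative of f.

f matches the chain-rule pattern g'(h)*h' with inner function h(x) = x**4 + 2*x**2 + 3/2; substituting u = h(x) collapses the integral.
Check: d/dx[-3*sqrt(x**4 + 2*x**2 + 3/2)] = (-6*sqrt(2)*x**3 - 6*sqrt(2)*x)/sqrt(2*x**4 + 4*x**2 + 3) = f(x).

An antiderivative is F(x) = -3*sqrt(x**4 + 2*x**2 + 3/2).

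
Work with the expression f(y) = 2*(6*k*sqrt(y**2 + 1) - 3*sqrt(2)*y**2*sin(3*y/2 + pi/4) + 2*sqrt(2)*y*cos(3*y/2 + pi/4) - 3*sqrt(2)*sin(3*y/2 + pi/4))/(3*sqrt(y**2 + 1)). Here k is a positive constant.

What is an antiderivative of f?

Any candidate F(y) must reproduce f(y) exactly when differentiated.
Check: d/dy[4*(3*k*y + sqrt(2)*sqrt(y**2 + 1)*cos(3*y/2 + pi/4))/3] = (12*k*sqrt(y**2 + 1) - 6*sqrt(2)*y**2*sin(3*y/2 + pi/4) + 4*sqrt(2)*y*cos(3*y/2 + pi/4) - 6*sqrt(2)*sin(3*y/2 + pi/4))/(3*sqrt(y**2 + 1)), which equals f(y).

An antiderivative is F(y) = 4*(3*k*y + sqrt(2)*sqrt(y**2 + 1)*cos(3*y/2 + pi/4))/3.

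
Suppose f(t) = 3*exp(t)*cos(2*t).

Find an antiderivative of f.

Whatever form F(t) takes, F'(t) = f(t) is non-negotiable.
Check: d/dt[6*exp(t)*sin(2*t)/5 + 3*exp(t)*cos(2*t)/5] = 3*exp(t)*cos(2*t) = f(t).

An antiderivative is F(t) = 6*exp(t)*sin(2*t)/5 + 3*exp(t)*cos(2*t)/5.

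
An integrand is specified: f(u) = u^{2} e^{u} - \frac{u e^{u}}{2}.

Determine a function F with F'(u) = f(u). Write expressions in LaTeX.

Recognize the product-rule pattern: f = v'r + vr' with v = u^{2} - \frac{5 u}{2} + \frac{5}{2}, r = e^{u}, so integration by parts undoes it.
Check: d/du[u^{2} e^{u} - \frac{5 u e^{u}}{2} + \frac{5 e^{u}}{2}] = u^{2} e^{u} - \frac{u e^{u}}{2} = f(u).

An antiderivative is F(u) = u^{2} e^{u} - \frac{5 u e^{u}}{2} + \frac{5 e^{u}}{2}.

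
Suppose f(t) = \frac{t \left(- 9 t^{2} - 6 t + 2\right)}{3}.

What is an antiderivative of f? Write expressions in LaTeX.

For F(t) to be correct the identity F'(t) - f(t) = 0 must hold.
Check: d/dt[- \frac{3 t^{4}}{4} - \frac{2 t^{3}}{3} + \frac{t^{2}}{3}] = - 3 t^{3} - 2 t^{2} + \frac{2 t}{3}, which equals f(t).

An antiderivative is F(t) = - \frac{3 t^{4}}{4} - \frac{2 t^{3}}{3} + \frac{t^{2}}{3}.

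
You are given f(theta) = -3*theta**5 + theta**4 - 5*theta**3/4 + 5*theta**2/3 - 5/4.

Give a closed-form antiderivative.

An antiderivative is F(theta) = -theta**6/2 + theta**5/5 - 5*theta**4/16 + 5*theta**3/9 - 5*theta/4.

The integrand splits into summands that can be handled one at a time.
Check: d/dtheta[-theta**6/2 + theta**5/5 - 5*theta**4/16 + 5*theta**3/9 - 5*theta/4] = -3*theta**5 + theta**4 - 5*theta**3/4 + 5*theta**2/3 - 5/4 = f(theta).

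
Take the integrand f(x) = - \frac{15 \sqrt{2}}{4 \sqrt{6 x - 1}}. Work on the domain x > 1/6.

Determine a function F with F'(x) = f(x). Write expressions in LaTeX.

An antiderivative is F(x) = - \frac{5 \sqrt{2} \sqrt{6 x - 1}}{4}.

An antiderivative F(x) passes only if d/dx[F] lands on f(x) exactly.
Check: d/dx[- \frac{5 \sqrt{2} \sqrt{6 x - 1}}{4}] = - \frac{15 \sqrt{2}}{4 \sqrt{6 x - 1}} = f(x).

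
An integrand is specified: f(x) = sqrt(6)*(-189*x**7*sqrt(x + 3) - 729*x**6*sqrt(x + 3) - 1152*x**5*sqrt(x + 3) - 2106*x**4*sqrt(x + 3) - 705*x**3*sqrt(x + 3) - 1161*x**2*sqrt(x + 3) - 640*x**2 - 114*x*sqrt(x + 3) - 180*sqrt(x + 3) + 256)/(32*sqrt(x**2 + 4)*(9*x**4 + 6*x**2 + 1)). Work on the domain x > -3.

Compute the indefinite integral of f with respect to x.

F(x) = -3*x**2*sqrt(x + 3)*sqrt(3*x**2/2 + 6)/8 - 9*x*sqrt(x + 3)*sqrt(3*x**2/2 + 6)/4 + 2*x*sqrt(3*x**2/2 + 6)/(3*x**2/2 + 1/2) - 27*sqrt(x + 3)*sqrt(3*x**2/2 + 6)/8 + C

Recognize the product-rule pattern: f = u'v + uv' with u = sqrt(3*x**2/2 + 6)/2, v = 4*x/(3*x**2/2 + 1/2) - 3*(x + 3)**(5/2)/4, so integration by parts undoes it.
Check: d/dx[-3*x**2*sqrt(x + 3)*sqrt(3*x**2/2 + 6)/8 - 9*x*sqrt(x + 3)*sqrt(3*x**2/2 + 6)/4 + 2*x*sqrt(3*x**2/2 + 6)/(3*x**2/2 + 1/2) - 27*sqrt(x + 3)*sqrt(3*x**2/2 + 6)/8] = (-189*sqrt(6)*x**8*sqrt(x**2 + 4) - 1296*sqrt(6)*x**7*sqrt(x**2 + 4) - 3339*sqrt(6)*x**6*sqrt(x**2 + 4) - 5562*sqrt(6)*x**5*sqrt(x**2 + 4) - 7023*sqrt(6)*x**4*sqrt(x**2 + 4) - 3276*sqrt(6)*x**3*sqrt(x**2 + 4) - 640*sqrt(6)*x**2*sqrt(x + 3)*sqrt(x**2 + 4) - 3597*sqrt(6)*x**2*sqrt(x**2 + 4) - 522*sqrt(6)*x*sqrt(x**2 + 4) + 256*sqrt(6)*sqrt(x + 3)*sqrt(x**2 + 4) - 540*sqrt(6)*sqrt(x**2 + 4))/(288*x**6*sqrt(x + 3) + 1344*x**4*sqrt(x + 3) + 800*x**2*sqrt(x + 3) + 128*sqrt(x + 3)), which equals f(x).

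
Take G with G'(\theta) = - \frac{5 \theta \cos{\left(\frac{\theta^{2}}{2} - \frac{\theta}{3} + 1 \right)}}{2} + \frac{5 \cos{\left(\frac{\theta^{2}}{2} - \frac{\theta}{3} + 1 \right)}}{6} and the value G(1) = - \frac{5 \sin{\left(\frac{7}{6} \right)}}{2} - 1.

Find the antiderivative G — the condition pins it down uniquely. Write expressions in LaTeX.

G(\theta) = - \frac{5 \sin{\left(\frac{\theta^{2}}{2} - \frac{\theta}{3} + 1 \right)} + 2}{2}

The substitution u = \frac{\theta^{2}}{2} - \frac{\theta}{3} + 1 works: G'(\theta) is exactly (dG/du)*(du/d\theta) for that inner function.
A general antiderivative is - \frac{5 \sin{\left(\frac{\theta^{2}}{2} - \frac{\theta}{3} + 1 \right)}}{2} + C.
The condition gives C = - \frac{5 \sin{\left(\frac{7}{6} \right)}}{2} - 1 - (- \frac{5 \sin{\left(\frac{7}{6} \right)}}{2}) = -1.
So G(\theta) = - \frac{5 \sin{\left(\frac{\theta^{2}}{2} - \frac{\theta}{3} + 1 \right)} + 2}{2}.
Check: d/d\theta[- \frac{5 \sin{\left(\frac{\theta^{2}}{2} - \frac{\theta}{3} + 1 \right)} + 2}{2}] = - \frac{5 \theta \cos{\left(\frac{\theta^{2}}{2} - \frac{\theta}{3} + 1 \right)}}{2} + \frac{5 \cos{\left(\frac{\theta^{2}}{2} - \frac{\theta}{3} + 1 \right)}}{6} = G'(\theta).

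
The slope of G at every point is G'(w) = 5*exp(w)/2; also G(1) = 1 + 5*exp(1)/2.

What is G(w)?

Recover the given G'(w) by differentiating a candidate G(w); any mismatch rules it out.
A general antiderivative is 5*exp(w)/2 + C.
The condition gives C = 1 + 5*exp(1)/2 - (5*exp(1)/2) = 1.
So G(w) = (5*exp(w) + 2)/2.
Check: d/dw[(5*exp(w) + 2)/2] = 5*exp(w)/2 = G'(w).

G(w) = (5*exp(w) + 2)/2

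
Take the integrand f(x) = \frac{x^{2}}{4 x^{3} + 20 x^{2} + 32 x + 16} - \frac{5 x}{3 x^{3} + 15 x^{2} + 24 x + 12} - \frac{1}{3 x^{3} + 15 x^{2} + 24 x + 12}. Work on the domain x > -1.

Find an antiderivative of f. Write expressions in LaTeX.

Factor the denominator (12 \left(x + 1\right) \left(x + 2\right)^{2}) and decompose: f = - \frac{4}{3 \left(x + 2\right)} - \frac{4}{\left(x + 2\right)^{2}} + \frac{19}{12 \left(x + 1\right)}; each piece integrates to a log, atan, or power term.
Check: d/dx[\frac{19 \log{\left(x + 1 \right)}}{12} - \frac{4 \log{\left(x + 2 \right)}}{3} + \frac{4}{x + 2}] = \frac{3 x^{2} - 20 x - 4}{12 x^{3} + 60 x^{2} + 96 x + 48}, which equals f(x).

An antiderivative is F(x) = \frac{19 \log{\left(x + 1 \right)}}{12} - \frac{4 \log{\left(x + 2 \right)}}{3} + \frac{4}{x + 2}.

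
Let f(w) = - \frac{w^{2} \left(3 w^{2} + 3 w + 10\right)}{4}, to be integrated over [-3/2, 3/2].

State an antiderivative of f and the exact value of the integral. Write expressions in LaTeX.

Antiderivative: F(w) = - \frac{3 w^{5}}{20} - \frac{3 w^{4}}{16} - \frac{5 w^{3}}{6}; value = - \frac{2529}{320}

Differentiate the proposed F(w) back; it has to land on f(w) exactly.
F(w) = - \frac{3 w^{5}}{20} - \frac{3 w^{4}}{16} - \frac{5 w^{3}}{6} is an antiderivative of f.
Check: d/dw[- \frac{3 w^{5}}{20} - \frac{3 w^{4}}{16} - \frac{5 w^{3}}{6}] = - \frac{3 w^{4}}{4} - \frac{3 w^{3}}{4} - \frac{5 w^{2}}{2}, which equals f(w).
F(3/2) = - \frac{6273}{1280}; F(-3/2) = \frac{3843}{1280}.
Integral = F(3/2) - F(-3/2) = - \frac{2529}{320}.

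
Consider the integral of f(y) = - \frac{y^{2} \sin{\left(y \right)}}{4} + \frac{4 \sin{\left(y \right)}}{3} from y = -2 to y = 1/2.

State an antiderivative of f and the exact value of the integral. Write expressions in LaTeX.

Antiderivative: F(y) = \frac{y^{2} \cos{\left(y \right)}}{4} - \frac{y \sin{\left(y \right)}}{2} - \frac{11 \cos{\left(y \right)}}{6}; value = - \frac{85 \cos{\left(\frac{1}{2} \right)}}{48} + \frac{5 \cos{\left(2 \right)}}{6} - \frac{\sin{\left(\frac{1}{2} \right)}}{4} + \sin{\left(2 \right)}

Integrate term by term and add the pieces.
F(y) = \frac{y^{2} \cos{\left(y \right)}}{4} - \frac{y \sin{\left(y \right)}}{2} - \frac{11 \cos{\left(y \right)}}{6} is an antiderivative of f.
Check: d/dy[\frac{y^{2} \cos{\left(y \right)}}{4} - \frac{y \sin{\left(y \right)}}{2} - \frac{11 \cos{\left(y \right)}}{6}] = - \frac{y^{2} \sin{\left(y \right)}}{4} + \frac{4 \sin{\left(y \right)}}{3} = f(y).
F(1/2) = - \frac{85 \cos{\left(\frac{1}{2} \right)}}{48} - \frac{\sin{\left(\frac{1}{2} \right)}}{4}; F(-2) = - \sin{\left(2 \right)} - \frac{5 \cos{\left(2 \right)}}{6}.
Integral = F(1/2) - F(-2) = - \frac{85 \cos{\left(\frac{1}{2} \right)}}{48} + \frac{5 \cos{\left(2 \right)}}{6} - \frac{\sin{\left(\frac{1}{2} \right)}}{4} + \sin{\left(2 \right)}.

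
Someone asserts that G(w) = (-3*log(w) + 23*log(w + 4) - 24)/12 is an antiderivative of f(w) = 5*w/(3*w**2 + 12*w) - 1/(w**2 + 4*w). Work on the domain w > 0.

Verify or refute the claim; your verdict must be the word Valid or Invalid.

d/dw[G] = (5*w - 3)/(3*w**2 + 12*w)
This equals f(w) exactly, so the claim holds.

Valid. The derivative of G reproduces f.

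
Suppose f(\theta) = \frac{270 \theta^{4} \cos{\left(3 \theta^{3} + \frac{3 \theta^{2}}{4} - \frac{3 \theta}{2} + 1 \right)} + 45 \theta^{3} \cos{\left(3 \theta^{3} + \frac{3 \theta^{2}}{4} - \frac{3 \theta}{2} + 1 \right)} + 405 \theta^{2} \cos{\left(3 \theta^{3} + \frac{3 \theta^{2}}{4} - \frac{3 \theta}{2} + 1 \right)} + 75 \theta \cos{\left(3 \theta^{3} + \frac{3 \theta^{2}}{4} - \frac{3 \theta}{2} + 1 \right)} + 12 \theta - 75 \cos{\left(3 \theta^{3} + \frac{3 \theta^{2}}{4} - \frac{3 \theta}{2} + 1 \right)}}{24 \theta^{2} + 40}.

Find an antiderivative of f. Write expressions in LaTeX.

Whatever form F(\theta) takes, F'(\theta) = f(\theta) is non-negotiable.
Check: d/d\theta[\frac{\log{\left(\theta^{2} + \frac{5}{3} \right)} + 5 \sin{\left(3 \theta^{3} + \frac{3 \theta^{2}}{4} - \frac{3 \theta}{2} + 1 \right)}}{4}] = \frac{270 \theta^{4} \cos{\left(3 \theta^{3} + \frac{3 \theta^{2}}{4} - \frac{3 \theta}{2} + 1 \right)} + 45 \theta^{3} \cos{\left(3 \theta^{3} + \frac{3 \theta^{2}}{4} - \frac{3 \theta}{2} + 1 \right)} + 405 \theta^{2} \cos{\left(3 \theta^{3} + \frac{3 \theta^{2}}{4} - \frac{3 \theta}{2} + 1 \right)} + 75 \theta \cos{\left(3 \theta^{3} + \frac{3 \theta^{2}}{4} - \frac{3 \theta}{2} + 1 \right)} + 12 \theta - 75 \cos{\left(3 \theta^{3} + \frac{3 \theta^{2}}{4} - \frac{3 \theta}{2} + 1 \right)}}{24 \theta^{2} + 40} = f(\theta).

An antiderivative is F(\theta) = \frac{\log{\left(\theta^{2} + \frac{5}{3} \right)} + 5 \sin{\left(3 \theta^{3} + \frac{3 \theta^{2}}{4} - \frac{3 \theta}{2} + 1 \right)}}{4}.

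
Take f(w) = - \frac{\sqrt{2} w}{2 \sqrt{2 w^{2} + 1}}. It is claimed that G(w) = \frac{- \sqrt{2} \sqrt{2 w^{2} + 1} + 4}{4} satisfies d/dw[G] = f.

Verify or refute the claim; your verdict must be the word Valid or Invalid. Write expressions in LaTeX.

Valid - differentiating G returns exactly f.

d/dw[G] = - \frac{\sqrt{2} w}{2 \sqrt{2 w^{2} + 1}}
This equals f(w) exactly, so the claim holds.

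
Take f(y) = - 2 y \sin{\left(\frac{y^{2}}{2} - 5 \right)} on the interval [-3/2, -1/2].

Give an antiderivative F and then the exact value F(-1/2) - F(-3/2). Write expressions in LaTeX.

Antiderivative: F(y) = 2 \cos{\left(\frac{y^{2}}{2} - 5 \right)}; value = 2 \cos{\left(\frac{39}{8} \right)} - 2 \cos{\left(\frac{31}{8} \right)}

The substitution u = \frac{y^{2}}{2} - 5 works: f is exactly (dF/du)*(du/dy) for that inner function.
F(y) = 2 \cos{\left(\frac{y^{2}}{2} - 5 \right)} is an antiderivative of f.
Check: d/dy[2 \cos{\left(\frac{y^{2}}{2} - 5 \right)}] = - 2 y \sin{\left(\frac{y^{2}}{2} - 5 \right)} = f(y).
F(-1/2) = 2 \cos{\left(\frac{39}{8} \right)}; F(-3/2) = 2 \cos{\left(\frac{31}{8} \right)}.
Integral = F(-1/2) - F(-3/2) = 2 \cos{\left(\frac{39}{8} \right)} - 2 \cos{\left(\frac{31}{8} \right)}.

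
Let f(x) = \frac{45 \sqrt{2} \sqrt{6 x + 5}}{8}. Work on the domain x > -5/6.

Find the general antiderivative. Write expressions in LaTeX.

An antiderivative F(x) passes only if d/dx[F] lands on f(x) exactly.
Check: d/dx[\frac{\sqrt{2} \left(30 x \sqrt{6 x + 5} + 25 \sqrt{6 x + 5}\right)}{8}] = \frac{270 \sqrt{2} x + 225 \sqrt{2}}{8 \sqrt{6 x + 5}}, which equals f(x).

F(x) = \frac{\sqrt{2} \left(30 x \sqrt{6 x + 5} + 25 \sqrt{6 x + 5}\right)}{8} + C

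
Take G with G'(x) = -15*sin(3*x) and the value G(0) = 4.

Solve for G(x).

G(x) = 5*cos(3*x) - 1

Whatever form G(x) takes, its d/dx must return the stated G'(x).
A general antiderivative is 5*cos(3*x) + C.
The condition gives C = 4 - (5) = -1.
So G(x) = 5*cos(3*x) - 1.
Check: d/dx[5*cos(3*x) - 1] = -15*sin(3*x) = G'(x).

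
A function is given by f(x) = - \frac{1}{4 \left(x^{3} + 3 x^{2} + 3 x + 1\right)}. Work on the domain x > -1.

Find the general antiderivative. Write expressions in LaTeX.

F(x) = \frac{1}{2 \left(2 x + 2\right)^{2}} + C

A first test for any F(x): its x-derivative must equal f(x) identically.
Check: d/dx[\frac{1}{2 \left(2 x + 2\right)^{2}}] = - \frac{1}{4 x^{3} + 12 x^{2} + 12 x + 4}, which equals f(x).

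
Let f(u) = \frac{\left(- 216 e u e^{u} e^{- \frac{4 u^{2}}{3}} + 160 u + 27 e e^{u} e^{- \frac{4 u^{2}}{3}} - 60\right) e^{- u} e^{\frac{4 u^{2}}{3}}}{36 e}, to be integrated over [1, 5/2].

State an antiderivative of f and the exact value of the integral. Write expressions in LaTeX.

Antiderivative: F(u) = \frac{- 36 u^{2} + 9 u + 20 e^{\frac{4 u^{2}}{3} - u - 1}}{12}; value = - \frac{117}{8} - \frac{5}{3 e^{\frac{2}{3}}} + \frac{5 e^{\frac{29}{6}}}{3}

Since d/du undoes antidifferentiation here, F'(u) = f(u) is required of F(u).
F(u) = \frac{- 36 u^{2} + 9 u + 20 e^{\frac{4 u^{2}}{3} - u - 1}}{12} is an antiderivative of f.
Check: d/du[\frac{- 36 u^{2} + 9 u + 20 e^{\frac{4 u^{2}}{3} - u - 1}}{12}] = \frac{\left(- 216 e u e^{u} e^{- \frac{4 u^{2}}{3}} + 160 u + 27 e e^{u} e^{- \frac{4 u^{2}}{3}} - 60\right) e^{- u} e^{\frac{4 u^{2}}{3}}}{36 e} = f(u).
F(5/2) = - \frac{135}{8} + \frac{5 e^{\frac{29}{6}}}{3}; F(1) = - \frac{9}{4} + \frac{5}{3 e^{\frac{2}{3}}}.
Integral = F(5/2) - F(1) = - \frac{117}{8} - \frac{5}{3 e^{\frac{2}{3}}} + \frac{5 e^{\frac{29}{6}}}{3}.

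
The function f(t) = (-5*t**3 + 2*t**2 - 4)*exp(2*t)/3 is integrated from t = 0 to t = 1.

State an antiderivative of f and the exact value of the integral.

Recognize the product-rule pattern: f = u'v + uv' with u = -5*t**3/6 + 19*t**2/12 - 19*t/12 + 1/8, v = exp(2*t), so integration by parts undoes it.
F(t) = (-20*t**3 + 38*t**2 - 38*t + 3)*exp(2*t)/24 is an antiderivative of f.
Check: d/dt[(-20*t**3 + 38*t**2 - 38*t + 3)*exp(2*t)/24] = -5*t**3*exp(2*t)/3 + 2*t**2*exp(2*t)/3 - 4*exp(2*t)/3, which equals f(t).
F(1) = -17*exp(2)/24; F(0) = 1/8.
Integral = F(1) - F(0) = -17*exp(2)/24 - 1/8.

Antiderivative: F(t) = (-20*t**3 + 38*t**2 - 38*t + 3)*exp(2*t)/24; value = -17*exp(2)/24 - 1/8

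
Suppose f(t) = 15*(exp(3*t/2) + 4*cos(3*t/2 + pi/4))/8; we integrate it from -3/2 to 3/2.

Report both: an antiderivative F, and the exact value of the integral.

Differentiate the proposed F(t) back; it has to land on f(t) exactly.
F(t) = 5*(exp(3*t/2) + 4*sin(3*t/2 + pi/4))/4 is an antiderivative of f.
Check: d/dt[5*(exp(3*t/2) + 4*sin(3*t/2 + pi/4))/4] = 15*exp(3*t/2)/8 + 15*cos(3*t/2 + pi/4)/2, which equals f(t).
F(3/2) = 5*sin(pi/4 + 9/4) + 5*exp(9/4)/4; F(-3/2) = 5*cos(pi/4 + 9/4) + 5*exp(-9/4)/4.
Integral = F(3/2) - F(-3/2) = -5*exp(-9/4)/4 + 5*sin(pi/4 + 9/4) - 5*cos(pi/4 + 9/4) + 5*exp(9/4)/4.

Antiderivative: F(t) = 5*(exp(3*t/2) + 4*sin(3*t/2 + pi/4))/4; value = -5*exp(-9/4)/4 + 5*sin(pi/4 + 9/4) - 5*cos(pi/4 + 9/4) + 5*exp(9/4)/4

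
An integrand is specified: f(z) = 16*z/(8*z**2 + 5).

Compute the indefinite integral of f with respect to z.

The substitution u = 4*z**2 + 5/2 works: f is exactly (dF/du)*(du/dz) for that inner function.
Check: d/dz[log(4*z**2 + 5/2)] = 16*z/(8*z**2 + 5) = f(z).

F(z) = log(4*z**2 + 5/2) + C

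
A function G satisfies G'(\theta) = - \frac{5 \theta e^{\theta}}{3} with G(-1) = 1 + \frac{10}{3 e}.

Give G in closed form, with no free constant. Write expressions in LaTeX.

Recognize the product-rule pattern: G'(\theta) = u'v + uv' with u = \frac{5}{3} - \frac{5 \theta}{3}, v = e^{\theta}, so integration by parts undoes it.
A general antiderivative is \frac{\left(5 - 5 \theta\right) e^{\theta}}{3} + C.
The condition gives C = 1 + \frac{10}{3 e} - (\frac{10}{3 e}) = 1.
So G(\theta) = - \frac{5 \theta e^{\theta} - 5 e^{\theta} - 3}{3}.
Check: d/d\theta[- \frac{5 \theta e^{\theta} - 5 e^{\theta} - 3}{3}] = - \frac{5 \theta e^{\theta}}{3} = G'(\theta).

G(\theta) = - \frac{5 \theta e^{\theta} - 5 e^{\theta} - 3}{3}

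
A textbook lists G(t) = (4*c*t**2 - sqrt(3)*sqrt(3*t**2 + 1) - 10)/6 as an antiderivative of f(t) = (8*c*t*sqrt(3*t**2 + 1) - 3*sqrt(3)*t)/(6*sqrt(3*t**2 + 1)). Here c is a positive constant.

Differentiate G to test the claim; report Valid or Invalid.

d/dt[G] = (8*c*t*sqrt(3*t**2 + 1) - 3*sqrt(3)*t)/(6*sqrt(3*t**2 + 1))
This equals f(t) exactly, so the claim holds.

Valid. The derivative of G reproduces f.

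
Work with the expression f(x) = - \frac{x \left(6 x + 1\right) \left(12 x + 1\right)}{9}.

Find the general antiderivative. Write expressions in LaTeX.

F(x) = - 2 x^{4} - \frac{2 x^{3}}{3} - \frac{x^{2}}{18} + C

f matches the chain-rule pattern g'(h)*h' with inner function h(x) = 2 x^{2} + \frac{x}{3}; substituting u = h(x) collapses the integral.
Check: d/dx[- 2 x^{4} - \frac{2 x^{3}}{3} - \frac{x^{2}}{18}] = - 8 x^{3} - 2 x^{2} - \frac{x}{9}, which equals f(x).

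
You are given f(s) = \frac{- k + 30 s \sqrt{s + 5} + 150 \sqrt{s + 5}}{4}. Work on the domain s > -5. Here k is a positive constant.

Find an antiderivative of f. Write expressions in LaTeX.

For F(s) to be correct the identity F'(s) - f(s) = 0 must hold.
Check: d/ds[\frac{- k s + 12 \left(s + 5\right)^{\frac{5}{2}}}{4}] = - \frac{k}{4} + \frac{15 s \sqrt{s + 5}}{2} + \frac{75 \sqrt{s + 5}}{2}, which equals f(s).

An antiderivative is F(s) = \frac{- k s + 12 \left(s + 5\right)^{\frac{5}{2}}}{4}.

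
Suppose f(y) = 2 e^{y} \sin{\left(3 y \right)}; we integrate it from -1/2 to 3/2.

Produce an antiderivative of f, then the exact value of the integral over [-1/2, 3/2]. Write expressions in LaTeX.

Antiderivative: F(y) = \frac{e^{y} \sin{\left(3 y \right)}}{5} - \frac{3 e^{y} \cos{\left(3 y \right)}}{5}; value = \frac{e^{\frac{3}{2}} \sin{\left(\frac{9}{2} \right)}}{5} + \frac{3 \cos{\left(\frac{3}{2} \right)}}{5 e^{\frac{1}{2}}} + \frac{\sin{\left(\frac{3}{2} \right)}}{5 e^{\frac{1}{2}}} - \frac{3 e^{\frac{3}{2}} \cos{\left(\frac{9}{2} \right)}}{5}

An antiderivative F(y) passes only if d/dy[F] lands on f(y) exactly.
F(y) = \frac{e^{y} \sin{\left(3 y \right)}}{5} - \frac{3 e^{y} \cos{\left(3 y \right)}}{5} is an antiderivative of f.
Check: d/dy[\frac{e^{y} \sin{\left(3 y \right)}}{5} - \frac{3 e^{y} \cos{\left(3 y \right)}}{5}] = 2 e^{y} \sin{\left(3 y \right)} = f(y).
F(3/2) = \frac{e^{\frac{3}{2}} \sin{\left(\frac{9}{2} \right)}}{5} - \frac{3 e^{\frac{3}{2}} \cos{\left(\frac{9}{2} \right)}}{5}; F(-1/2) = - \frac{\sin{\left(\frac{3}{2} \right)}}{5 e^{\frac{1}{2}}} - \frac{3 \cos{\left(\frac{3}{2} \right)}}{5 e^{\frac{1}{2}}}.
Integral = F(3/2) - F(-1/2) = \frac{e^{\frac{3}{2}} \sin{\left(\frac{9}{2} \right)}}{5} + \frac{3 \cos{\left(\frac{3}{2} \right)}}{5 e^{\frac{1}{2}}} + \frac{\sin{\left(\frac{3}{2} \right)}}{5 e^{\frac{1}{2}}} - \frac{3 e^{\frac{3}{2}} \cos{\left(\frac{9}{2} \right)}}{5}.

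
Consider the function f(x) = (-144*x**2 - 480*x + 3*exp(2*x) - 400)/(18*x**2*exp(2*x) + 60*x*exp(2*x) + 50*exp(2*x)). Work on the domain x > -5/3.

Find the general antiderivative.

F(x) = (24*x - exp(2*x) + 40)*exp(-2*x)/(2*(3*x + 5)) + C

A first test for any F(x): its x-derivative must equal f(x) identically.
Check: d/dx[(24*x - exp(2*x) + 40)*exp(-2*x)/(2*(3*x + 5))] = (-144*x**2 - 480*x + 3*exp(2*x) - 400)/(18*x**2*exp(2*x) + 60*x*exp(2*x) + 50*exp(2*x)) = f(x).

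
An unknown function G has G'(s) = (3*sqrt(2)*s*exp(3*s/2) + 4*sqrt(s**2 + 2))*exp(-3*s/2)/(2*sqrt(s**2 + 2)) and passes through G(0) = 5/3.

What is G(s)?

G(s) = (9*sqrt(2)*sqrt(s**2 + 2)*exp(3*s/2) - 8)*exp(-3*s/2)/6

For G(s) to be correct, d/ds[G] must agree with the stated G'(s) identically.
A general antiderivative is 3*sqrt(s**2/2 + 1) - 4*exp(-3*s/2)/3 + C.
The condition gives C = 5/3 - (5/3) = 0.
So G(s) = (9*sqrt(2)*sqrt(s**2 + 2)*exp(3*s/2) - 8)*exp(-3*s/2)/6.
Check: d/ds[(9*sqrt(2)*sqrt(s**2 + 2)*exp(3*s/2) - 8)*exp(-3*s/2)/6] = (3*sqrt(2)*s*exp(3*s/2) + 4*sqrt(s**2 + 2))*exp(-3*s/2)/(2*sqrt(s**2 + 2)) = G'(s).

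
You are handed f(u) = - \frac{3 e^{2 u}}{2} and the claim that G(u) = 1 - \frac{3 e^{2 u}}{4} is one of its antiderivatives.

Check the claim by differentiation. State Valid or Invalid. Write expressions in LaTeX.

Valid. The derivative of G reproduces f.

d/du[G] = - \frac{3 e^{2 u}}{2}
This equals f(u) exactly, so the claim holds.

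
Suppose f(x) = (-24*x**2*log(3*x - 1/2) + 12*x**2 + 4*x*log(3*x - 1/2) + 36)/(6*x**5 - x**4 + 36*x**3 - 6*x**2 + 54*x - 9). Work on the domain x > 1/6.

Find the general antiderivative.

Recognize the product-rule pattern: f = u'v + uv' with u = 2/(x**2 + 3), v = log(3*x - 1/2), so integration by parts undoes it.
Check: d/dx[2*log(3*x - 1/2)/(x**2 + 3)] = (-24*x**2*log(3*x - 1/2) + 12*x**2 + 4*x*log(3*x - 1/2) + 36)/(6*x**5 - x**4 + 36*x**3 - 6*x**2 + 54*x - 9) = f(x).

F(x) = 2*log(3*x - 1/2)/(x**2 + 3) + C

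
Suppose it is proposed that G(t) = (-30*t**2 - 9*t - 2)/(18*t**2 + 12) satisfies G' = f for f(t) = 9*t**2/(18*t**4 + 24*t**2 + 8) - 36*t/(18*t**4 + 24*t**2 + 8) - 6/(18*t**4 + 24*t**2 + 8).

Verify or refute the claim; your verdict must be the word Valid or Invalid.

d/dt[G] = (9*t**2 - 36*t - 6)/(18*t**4 + 24*t**2 + 8)
This equals f(t) exactly, so the claim holds.

Valid - differentiating G returns exactly f.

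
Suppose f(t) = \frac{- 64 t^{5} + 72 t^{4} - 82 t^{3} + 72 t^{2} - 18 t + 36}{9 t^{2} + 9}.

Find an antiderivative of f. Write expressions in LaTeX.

Check any antiderivative F(t) by computing F'(t) and comparing it with f(t).
Check: d/dt[- \frac{16 t^{4}}{9} + \frac{8 t^{3}}{3} - t^{2} + 4 \operatorname{atan}{\left(t \right)}] = \frac{- 64 t^{5} + 72 t^{4} - 82 t^{3} + 72 t^{2} - 18 t + 36}{9 t^{2} + 9} = f(t).

An antiderivative is F(t) = - \frac{16 t^{4}}{9} + \frac{8 t^{3}}{3} - t^{2} + 4 \operatorname{atan}{\left(t \right)}.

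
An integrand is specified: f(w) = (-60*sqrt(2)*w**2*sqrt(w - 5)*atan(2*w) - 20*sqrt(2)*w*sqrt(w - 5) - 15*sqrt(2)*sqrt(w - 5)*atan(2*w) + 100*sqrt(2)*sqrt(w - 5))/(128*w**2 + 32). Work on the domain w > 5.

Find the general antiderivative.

F(w) = -5*sqrt(2)*(w - 5)**(3/2)*atan(2*w)/16 + C

f has the shape u'v + uv' for u = -5*(w/2 - 5/2)**(3/2)/4 and v = atan(2*w) — it is the derivative of the product u*v.
Check: d/dw[-5*sqrt(2)*(w - 5)**(3/2)*atan(2*w)/16] = (-60*sqrt(2)*w**2*sqrt(w - 5)*atan(2*w) - 20*sqrt(2)*w*sqrt(w - 5) - 15*sqrt(2)*sqrt(w - 5)*atan(2*w) + 100*sqrt(2)*sqrt(w - 5))/(128*w**2 + 32) = f(w).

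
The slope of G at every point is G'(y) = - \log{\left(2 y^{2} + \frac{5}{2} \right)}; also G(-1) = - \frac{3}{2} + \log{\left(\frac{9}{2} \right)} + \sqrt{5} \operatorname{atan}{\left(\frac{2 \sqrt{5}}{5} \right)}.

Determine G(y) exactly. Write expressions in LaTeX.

G(y) = \frac{- 2 y \log{\left(2 y^{2} + \frac{5}{2} \right)} + 4 y - 2 \sqrt{5} \operatorname{atan}{\left(\frac{2 \sqrt{5} y}{5} \right)} + 1}{2}

For G(y) to be correct, d/dy[G] must agree with the stated G'(y) identically.
A general antiderivative is - y \log{\left(2 y^{2} + \frac{5}{2} \right)} + 2 y - \sqrt{5} \operatorname{atan}{\left(\frac{2 \sqrt{5} y}{5} \right)} + C.
The condition gives C = - \frac{3}{2} + \log{\left(\frac{9}{2} \right)} + \sqrt{5} \operatorname{atan}{\left(\frac{2 \sqrt{5}}{5} \right)} - (-2 + \log{\left(\frac{9}{2} \right)} + \sqrt{5} \operatorname{atan}{\left(\frac{2 \sqrt{5}}{5} \right)}) = \frac{1}{2}.
So G(y) = \frac{- 2 y \log{\left(2 y^{2} + \frac{5}{2} \right)} + 4 y - 2 \sqrt{5} \operatorname{atan}{\left(\frac{2 \sqrt{5} y}{5} \right)} + 1}{2}.
Check: d/dy[\frac{- 2 y \log{\left(2 y^{2} + \frac{5}{2} \right)} + 4 y - 2 \sqrt{5} \operatorname{atan}{\left(\frac{2 \sqrt{5} y}{5} \right)} + 1}{2}] = - \log{\left(2 y^{2} + \frac{5}{2} \right)} = G'(y).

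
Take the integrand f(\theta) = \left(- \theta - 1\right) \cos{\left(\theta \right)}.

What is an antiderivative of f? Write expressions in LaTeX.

Differentiate the proposed F(\theta) back; it has to land on f(\theta) exactly.
Check: d/d\theta[- \theta \sin{\left(\theta \right)} - \sin{\left(\theta \right)} - \cos{\left(\theta \right)}] = - \theta \cos{\left(\theta \right)} - \cos{\left(\theta \right)}, which equals f(\theta).

An antiderivative is F(\theta) = - \theta \sin{\left(\theta \right)} - \sin{\left(\theta \right)} - \cos{\left(\theta \right)}.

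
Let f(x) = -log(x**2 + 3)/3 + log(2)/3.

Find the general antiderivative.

Whatever form F(x) takes, F'(x) = f(x) is non-negotiable.
Check: d/dx[-x*log(x**2 + 3)/3 + x*log(2)/3 + 2*x/3 - 2*sqrt(3)*atan(sqrt(3)*x/3)/3] = -log(x**2 + 3)/3 + log(2)/3 = f(x).

F(x) = -x*log(x**2 + 3)/3 + x*log(2)/3 + 2*x/3 - 2*sqrt(3)*atan(sqrt(3)*x/3)/3 + C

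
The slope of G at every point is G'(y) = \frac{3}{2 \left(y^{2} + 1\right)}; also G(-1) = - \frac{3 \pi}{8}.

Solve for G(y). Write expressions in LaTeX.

G(y) = \frac{3 \operatorname{atan}{\left(y \right)}}{2}

Check a candidate G(y) by differentiating: d/dy[G] must match the given G'(y).
A general antiderivative is \frac{3 \operatorname{atan}{\left(y \right)}}{2} + C.
The condition gives C = - \frac{3 \pi}{8} - (- \frac{3 \pi}{8}) = 0.
So G(y) = \frac{3 \operatorname{atan}{\left(y \right)}}{2}.
Check: d/dy[\frac{3 \operatorname{atan}{\left(y \right)}}{2}] = \frac{3}{2 y^{2} + 2}, which equals G'(y).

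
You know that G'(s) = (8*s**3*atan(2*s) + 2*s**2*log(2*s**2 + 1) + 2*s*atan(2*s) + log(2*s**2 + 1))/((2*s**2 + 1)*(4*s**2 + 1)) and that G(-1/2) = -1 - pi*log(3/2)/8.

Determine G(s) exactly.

G'(s) has the shape u'v + uv' for u = atan(2*s)/2 and v = log(2*s**2 + 1) — it is the derivative of the product u*v.
A general antiderivative is log(2*s**2 + 1)*atan(2*s)/2 + C.
The condition gives C = -1 - pi*log(3/2)/8 - (-pi*log(3/2)/8) = -1.
So G(s) = log(2*s**2 + 1)*atan(2*s)/2 - 1.
Check: d/ds[log(2*s**2 + 1)*atan(2*s)/2 - 1] = (8*s**3*atan(2*s) + 2*s**2*log(2*s**2 + 1) + 2*s*atan(2*s) + log(2*s**2 + 1))/(8*s**4 + 6*s**2 + 1), which equals G'(s).

G(s) = log(2*s**2 + 1)*atan(2*s)/2 - 1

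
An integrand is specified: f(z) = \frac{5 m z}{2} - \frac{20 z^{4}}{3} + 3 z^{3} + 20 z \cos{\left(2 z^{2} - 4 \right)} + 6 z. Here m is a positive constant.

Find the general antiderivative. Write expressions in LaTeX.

Integrate term by term and add the pieces.
Check: d/dz[\frac{15 m z^{2} - 16 z^{5} + 9 z^{4} + 36 z^{2} + 60 \sin{\left(2 z^{2} - 4 \right)} + 12}{12}] = \frac{5 m z}{2} - \frac{20 z^{4}}{3} + 3 z^{3} + 20 z \cos{\left(2 z^{2} - 4 \right)} + 6 z = f(z).

F(z) = \frac{15 m z^{2} - 16 z^{5} + 9 z^{4} + 36 z^{2} + 60 \sin{\left(2 z^{2} - 4 \right)} + 12}{12} + C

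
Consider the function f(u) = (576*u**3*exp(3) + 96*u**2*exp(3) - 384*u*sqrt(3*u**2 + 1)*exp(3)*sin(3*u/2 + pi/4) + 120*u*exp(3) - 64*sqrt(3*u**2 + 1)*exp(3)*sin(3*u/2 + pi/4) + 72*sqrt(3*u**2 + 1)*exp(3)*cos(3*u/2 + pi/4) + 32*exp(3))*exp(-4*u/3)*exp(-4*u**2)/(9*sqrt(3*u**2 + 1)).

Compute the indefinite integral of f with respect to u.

Recognize the product-rule pattern: f = v'r + vr' with v = -8*sqrt(3*u**2 + 1)/3 + 16*sin(3*u/2 + pi/4)/3, r = exp(-4*u**2 - 4*u/3 + 3), so integration by parts undoes it.
Check: d/du[-8*(sqrt(3*u**2 + 1) - 2*sin(3*u/2 + pi/4))*exp(-4*u**2 - 4*u/3 + 3)/3] = (576*u**3 + 96*u**2 - 384*u*sqrt(3*u**2 + 1)*sin(3*u/2 + pi/4) + 120*u - 64*sqrt(3*u**2 + 1)*sin(3*u/2 + pi/4) + 72*sqrt(3*u**2 + 1)*cos(3*u/2 + pi/4) + 32)*exp(3)*exp(-4*u/3)*exp(-4*u**2)/(9*sqrt(3*u**2 + 1)), which equals f(u).

F(u) = -8*(sqrt(3*u**2 + 1) - 2*sin(3*u/2 + pi/4))*exp(-4*u**2 - 4*u/3 + 3)/3 + C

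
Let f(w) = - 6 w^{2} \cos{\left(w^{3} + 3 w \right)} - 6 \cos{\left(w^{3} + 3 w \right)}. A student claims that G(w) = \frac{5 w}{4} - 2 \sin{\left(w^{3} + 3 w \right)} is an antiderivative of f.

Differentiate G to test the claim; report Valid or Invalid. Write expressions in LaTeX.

Invalid: d/dw[G] - f = \frac{5}{4}, which is not 0.

d/dw[G] = - 6 w^{2} \cos{\left(w^{3} + 3 w \right)} - 6 \cos{\left(w^{3} + 3 w \right)} + \frac{5}{4}
d/dw[G] - f(w) = \frac{5}{4} != 0.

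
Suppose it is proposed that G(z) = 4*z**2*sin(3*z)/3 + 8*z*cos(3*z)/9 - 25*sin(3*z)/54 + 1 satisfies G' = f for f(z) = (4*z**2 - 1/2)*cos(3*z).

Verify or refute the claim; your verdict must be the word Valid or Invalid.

d/dz[G] = 4*z**2*cos(3*z) - cos(3*z)/2
This equals f(z) exactly, so the claim holds.

Valid - differentiating G returns exactly f.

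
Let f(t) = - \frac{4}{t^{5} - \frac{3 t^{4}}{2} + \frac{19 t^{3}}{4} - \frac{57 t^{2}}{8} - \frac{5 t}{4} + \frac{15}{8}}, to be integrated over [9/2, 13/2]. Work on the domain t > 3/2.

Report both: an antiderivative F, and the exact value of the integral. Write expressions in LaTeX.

Antiderivative: F(t) = - \frac{8 \log{\left(t - \frac{3}{2} \right)}}{29} + \frac{16 \log{\left(t - \frac{1}{2} \right)}}{21} - \frac{8 \log{\left(t + \frac{1}{2} \right)}}{21} - \frac{32 \log{\left(t^{2} + 5 \right)}}{609} - \frac{32 \sqrt{5} \operatorname{atan}{\left(\frac{\sqrt{5} t}{5} \right)}}{1015}; value = - \frac{16 \log{\left(4 \right)}}{21} - \frac{8 \log{\left(7 \right)}}{21} - \frac{32 \log{\left(\frac{189}{4} \right)}}{609} - \frac{32 \sqrt{5} \operatorname{atan}{\left(\frac{13 \sqrt{5}}{10} \right)}}{1015} + \frac{32 \sqrt{5} \operatorname{atan}{\left(\frac{9 \sqrt{5}}{10} \right)}}{1015} + \frac{64 \log{\left(5 \right)}}{609} + \frac{32 \log{\left(\frac{101}{4} \right)}}{609} + \frac{8 \log{\left(3 \right)}}{29} + \frac{16 \log{\left(6 \right)}}{21}

The denominator factors as \left(2 t - 3\right) \left(2 t - 1\right) \left(2 t + 1\right) \left(t^{2} + 5\right); partial fractions split f into directly integrable pieces: - \frac{32 \left(2 t + 3\right)}{609 \left(t^{2} + 5\right)} - \frac{16}{21 \left(2 t + 1\right)} + \frac{32}{21 \left(2 t - 1\right)} - \frac{16}{29 \left(2 t - 3\right)}.
F(t) = - \frac{8 \log{\left(t - \frac{3}{2} \right)}}{29} + \frac{16 \log{\left(t - \frac{1}{2} \right)}}{21} - \frac{8 \log{\left(t + \frac{1}{2} \right)}}{21} - \frac{32 \log{\left(t^{2} + 5 \right)}}{609} - \frac{32 \sqrt{5} \operatorname{atan}{\left(\frac{\sqrt{5} t}{5} \right)}}{1015} is an antiderivative of f.
Check: d/dt[- \frac{8 \log{\left(t - \frac{3}{2} \right)}}{29} + \frac{16 \log{\left(t - \frac{1}{2} \right)}}{21} - \frac{8 \log{\left(t + \frac{1}{2} \right)}}{21} - \frac{32 \log{\left(t^{2} + 5 \right)}}{609} - \frac{32 \sqrt{5} \operatorname{atan}{\left(\frac{\sqrt{5} t}{5} \right)}}{1015}] = - \frac{32}{8 t^{5} - 12 t^{4} + 38 t^{3} - 57 t^{2} - 10 t + 15}, which equals f(t).
F(13/2) = - \frac{8 \log{\left(7 \right)}}{21} - \frac{8 \log{\left(5 \right)}}{29} - \frac{32 \log{\left(\frac{189}{4} \right)}}{609} - \frac{32 \sqrt{5} \operatorname{atan}{\left(\frac{13 \sqrt{5}}{10} \right)}}{1015} + \frac{16 \log{\left(6 \right)}}{21}; F(9/2) = - \frac{8 \log{\left(5 \right)}}{21} - \frac{8 \log{\left(3 \right)}}{29} - \frac{32 \log{\left(\frac{101}{4} \right)}}{609} - \frac{32 \sqrt{5} \operatorname{atan}{\left(\frac{9 \sqrt{5}}{10} \right)}}{1015} + \frac{16 \log{\left(4 \right)}}{21}.
Integral = F(13/2) - F(9/2) = - \frac{16 \log{\left(4 \right)}}{21} - \frac{8 \log{\left(7 \right)}}{21} - \frac{32 \log{\left(\frac{189}{4} \right)}}{609} - \frac{32 \sqrt{5} \operatorname{atan}{\left(\frac{13 \sqrt{5}}{10} \right)}}{1015} + \frac{32 \sqrt{5} \operatorname{atan}{\left(\frac{9 \sqrt{5}}{10} \right)}}{1015} + \frac{64 \log{\left(5 \right)}}{609} + \frac{32 \log{\left(\frac{101}{4} \right)}}{609} + \frac{8 \log{\left(3 \right)}}{29} + \frac{16 \log{\left(6 \right)}}{21}.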